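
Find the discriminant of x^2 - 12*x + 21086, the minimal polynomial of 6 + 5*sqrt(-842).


The element 6 + 5*sqrt(-842) has minimal polynomial:
x^2 - 12*x + 21086
Discriminant = (-12)^2 - 4*(21086)
= 144 - 84344
= -84200

-84200


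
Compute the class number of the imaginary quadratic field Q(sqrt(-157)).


K = Q(sqrt(-157)). d mod 4 = 3, so D = disc(K) = 4d = -628
h(K) equals the number of primitive reduced positive-definite forms (a, b, c) = a*x^2 + b*x*y + c*y^2 with b^2 - 4ac = D,
where reduced means |b| <= a <= c, with b >= 0 whenever |b| = a or a = c, and primitive means gcd(a, b, c) = 1.
Reduced forces 3a^2 <= |D| = 628, so 1 <= a <= 14; b must have the parity of D, and c = (b^2 - D)/(4a) must be an integer >= a.
Enumerate a = 1..14, b in [-a, a]:
  a=1: (1, 0, 157)  [1]
  a=2: (2, 2, 79)  [1]
  a=3..6: none
  a=7: (7, -4, 23), (7, 4, 23)  [2]
  a=8..12: none
  a=13: (13, -10, 14), (13, 10, 14)  [2]
  a=14: none
Total reduced forms: 1 + 1 + 2 + 2 = 6
h = 6

6


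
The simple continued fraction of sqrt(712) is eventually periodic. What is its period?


Run the CF algorithm for sqrt(712).
a_0 = floor(sqrt(712)) = 26; set m_0=0, q_0=1.
Recurrence: m' = q*a - m,  q' = (d - m'^2)/q,  a' = floor((a_0 + m')/q').
  step 1: m=26, q=36, a=1
  step 2: m=10, q=17, a=2
  step 3: m=24, q=8, a=6
  step 4: m=24, q=17, a=2
  step 5: m=10, q=36, a=1
  step 6: m=26, q=1, a=52
a_6 = 2*a_0 = 52, so the period closes here.
sqrt(712) = [26; 1, 2, 6, 2, 1, 52]
Period length = 6

6


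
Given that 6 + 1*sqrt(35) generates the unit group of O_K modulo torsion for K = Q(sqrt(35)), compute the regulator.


epsilon = 6 + 1*sqrt(35)
= 11.9161
R = ln(11.9161)
= 2.4779

2.4779


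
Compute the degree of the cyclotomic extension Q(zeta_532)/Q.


The degree equals Euler's totient phi(532).
532 = 2^2 * 7 * 19
phi(532) = 216

216


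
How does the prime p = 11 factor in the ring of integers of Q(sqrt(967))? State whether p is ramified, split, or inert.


K = Q(sqrt(967)). Since d mod 4 = 3, disc(K) = 3868.
Check p | disc: 3868 mod 11 = 7.
p does not divide disc. Compute Legendre symbol (d/p):
10^((11-1)/2) mod 11 = -1
(d/p) = -1, so p is inert: (p) stays prime with e=1, f=2, g=1.
Therefore p is inert.

inert


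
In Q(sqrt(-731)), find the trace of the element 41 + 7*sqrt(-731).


Tr(a + b*sqrt(d)) = (a + b*sqrt(d)) + (a - b*sqrt(d)) = 2a
= 2 * (41)
= 82

82


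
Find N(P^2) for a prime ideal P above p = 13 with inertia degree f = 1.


N(P^a) = p^(a*f)
= 13^(2*1)
= 13^2
= 169

169


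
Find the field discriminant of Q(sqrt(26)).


For K = Q(sqrt(d)) with d squarefree: disc(K) = d if d = 1 mod 4, and disc(K) = 4d if d = 2 or 3 mod 4.
Here d = 26, and d mod 4 = 2.
d = 2 mod 4, not 1 (O_K = Z[sqrt(d)]), so disc(K) = 4d = 4 * (26) = 104

104


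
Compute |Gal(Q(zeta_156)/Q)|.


|Gal(Q(zeta_156)/Q)| = phi(156)
= 48

48


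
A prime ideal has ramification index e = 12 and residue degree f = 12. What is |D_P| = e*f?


|D_P| = e * f
= 12 * 12
= 144

144


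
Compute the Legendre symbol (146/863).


p = 863 is prime, so compute (146/863) with the reciprocity algorithm (Jacobi-symbol steps: pull out 2s via (2/n), flip via reciprocity, reduce):
  pull out 2: (2/863) = +1  (since 863 mod 8 = 7)
  reciprocity: (73/863) -> +(863/73)
  reduce: (60/73)
  pull out 2: (2/73) = +1  (since 73 mod 8 = 1)
  pull out 2: (2/73) = +1  (since 73 mod 8 = 1)
  reciprocity: (15/73) -> +(73/15)
  reduce: (13/15)
  reciprocity: (13/15) -> +(15/13)
  reduce: (2/13)
  pull out 2: (2/13) = -1  (since 13 mod 8 = 5)
  (1/13) = 1
Product of signs = -1
(146/863) = -1

-1


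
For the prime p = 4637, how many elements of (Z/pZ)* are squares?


For prime p, the number of non-zero quadratic residues is (p-1)/2.
= (4637-1)/2
= 2318

2318


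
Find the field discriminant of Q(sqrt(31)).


For K = Q(sqrt(d)) with d squarefree: disc(K) = d if d = 1 mod 4, and disc(K) = 4d if d = 2 or 3 mod 4.
Here d = 31, and d mod 4 = 3.
d = 3 mod 4, not 1 (O_K = Z[sqrt(d)]), so disc(K) = 4d = 4 * (31) = 124

124


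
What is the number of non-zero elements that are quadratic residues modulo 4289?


For prime p, the number of non-zero quadratic residues is (p-1)/2.
= (4289-1)/2
= 2144

2144


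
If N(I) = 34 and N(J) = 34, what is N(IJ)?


N(IJ) = N(I) * N(J)
= 34 * 34
= 1156

1156


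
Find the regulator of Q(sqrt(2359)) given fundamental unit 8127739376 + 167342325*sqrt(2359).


epsilon = 8127739376 + 167342325*sqrt(2359)
= 1.6255e+10
R = ln(1.6255e+10)
= 23.5117

23.5117


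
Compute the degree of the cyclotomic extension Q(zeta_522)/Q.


The degree equals Euler's totient phi(522).
522 = 2 * 3^2 * 29
phi(522) = 168

168


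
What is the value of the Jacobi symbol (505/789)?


Compute (505/789) via quadratic reciprocity:
  reciprocity: (505/789) -> +(789/505)
  reduce: (284/505)
  pull out 2: (2/505) = +1  (since 505 mod 8 = 1)
  pull out 2: (2/505) = +1  (since 505 mod 8 = 1)
  reciprocity: (71/505) -> +(505/71)
  reduce: (8/71)
  pull out 2: (2/71) = +1  (since 71 mod 8 = 7)
  pull out 2: (2/71) = +1  (since 71 mod 8 = 7)
  pull out 2: (2/71) = +1  (since 71 mod 8 = 7)
  (1/71) = 1
Product of signs = 1

1


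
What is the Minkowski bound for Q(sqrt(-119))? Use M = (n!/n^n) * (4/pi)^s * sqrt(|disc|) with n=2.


d = -119, d mod 4 = 1, so disc(K) = d = -119; |disc(K)| = 119
Imaginary quadratic field, so n = 2, s = r2 = 1, r1 = 0
M = (n!/n^n) * (4/pi)^s * sqrt(|disc(K)|) = (2!/2^2) * (4/pi)^1 * sqrt(119)
= 0.5 * 1.273240 * 10.908712
= 6.9447

6.9447


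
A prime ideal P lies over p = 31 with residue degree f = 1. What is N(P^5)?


N(P^a) = p^(a*f)
= 31^(5*1)
= 31^5
= 28629151

28629151


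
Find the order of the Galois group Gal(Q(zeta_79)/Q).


|Gal(Q(zeta_79)/Q)| = phi(79)
= 78

78


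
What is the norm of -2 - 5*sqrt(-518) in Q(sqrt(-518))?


N(a + b*sqrt(d)) = a^2 - d*b^2
= (-2)^2 - (-518)*(-5)^2
= 4 + 12950
= 12954

12954


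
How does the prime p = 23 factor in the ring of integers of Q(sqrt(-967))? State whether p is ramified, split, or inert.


K = Q(sqrt(-967)). Since d mod 4 = 1, disc(K) = -967.
Check p | disc: -967 mod 23 = 22.
p does not divide disc. Compute Legendre symbol (d/p):
22^((23-1)/2) mod 23 = -1
(d/p) = -1, so p is inert: (p) stays prime with e=1, f=2, g=1.
Therefore p is inert.

inert


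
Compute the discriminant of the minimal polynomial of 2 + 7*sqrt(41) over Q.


The element 2 + 7*sqrt(41) has minimal polynomial:
x^2 - 4*x - 2005
Discriminant = (-4)^2 - 4*(-2005)
= 16 + 8020
= 8036

8036


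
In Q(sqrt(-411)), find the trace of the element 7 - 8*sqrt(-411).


Tr(a + b*sqrt(d)) = (a + b*sqrt(d)) + (a - b*sqrt(d)) = 2a
= 2 * (7)
= 14

14


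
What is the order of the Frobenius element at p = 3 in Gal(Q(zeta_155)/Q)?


The Frobenius at p in Gal(Q(zeta_n)/Q) = (Z/nZ)* is the class of p, so its order is ord_155(3), the smallest k >= 1 with 3^k = 1 mod 155.
n = 155 = 5 * 31, phi(155) = 120; the order divides phi(n).
Divisors of 120: 1, 2, 3, 4, 5, 6, 8, 10, 12, 15, 20, 24, 30, 40, 60, 120
Repeated squaring mod 155: 3^1 = 3, 3^2 = 9, 3^4 = 81, 3^8 = 51, 3^16 = 121, 3^32 = 71, 3^64 = 81
Test divisors in increasing order:
  k=1: 3^1 = 3 mod 155
  k=2: 3^2 = 9 mod 155
  k=3: 3^3 = 9 * 3 = 27 mod 155
  k=4: 3^4 = 81 mod 155
  k=5: 3^5 = 81 * 3 = 88 mod 155
  k=6: 3^6 = 81 * 9 = 109 mod 155
  k=8: 3^8 = 51 mod 155
  k=10: 3^10 = 51 * 9 = 149 mod 155
  k=12: 3^12 = 51 * 81 = 101 mod 155
  k=15: 3^15 = 51 * 81 * 9 * 3 = 92 mod 155
  k=20: 3^20 = 121 * 81 = 36 mod 155
  k=24: 3^24 = 121 * 51 = 126 mod 155
  k=30: 3^30 = 121 * 51 * 81 * 9 = 94 mod 155
  k=40: 3^40 = 71 * 51 = 56 mod 155
  k=60: 3^60 = 71 * 121 * 51 * 81 = 1 mod 155  <- first divisor giving 1
Order = 60

60


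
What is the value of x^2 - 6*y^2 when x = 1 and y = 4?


x^2 - d*y^2
= 1^2 - 6*4^2
= 1 - 96
= -95

-95


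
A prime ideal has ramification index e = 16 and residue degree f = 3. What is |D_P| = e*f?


|D_P| = e * f
= 16 * 3
= 48

48


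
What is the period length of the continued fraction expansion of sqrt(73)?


Run the CF algorithm for sqrt(73).
a_0 = floor(sqrt(73)) = 8; set m_0=0, q_0=1.
Recurrence: m' = q*a - m,  q' = (d - m'^2)/q,  a' = floor((a_0 + m')/q').
  step 1: m=8, q=9, a=1
  step 2: m=1, q=8, a=1
  step 3: m=7, q=3, a=5
  step 4: m=8, q=3, a=5
  step 5: m=7, q=8, a=1
  step 6: m=1, q=9, a=1
  step 7: m=8, q=1, a=16
a_7 = 2*a_0 = 16, so the period closes here.
sqrt(73) = [8; 1, 1, 5, 5, 1, 1, 16]
Period length = 7

7


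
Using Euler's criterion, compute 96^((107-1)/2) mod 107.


p = 107 is prime and the exponent is (p-1)/2 = 53, so by Euler's criterion 96^53 = (96/107) = +1 or -1 mod 107.
Compute by square-and-multiply:
  53 = 32 + 16 + 4 + 1 (binary 110101)
  Repeated squaring mod 107: 96^1 = 96, 96^2 = 14, 96^4 = 89, 96^8 = 3, 96^16 = 9, 96^32 = 81
  96^53 = 96^32 * 96^16 * 96^4 * 96^1 = 81 * 9 * 89 * 96 mod 107
    81 * 9 = 729 = 87 mod 107
    87 * 89 = 7743 = 39 mod 107
    39 * 96 = 3744 = 106 mod 107
  96^53 = 106 mod 107
Result 106 = p - 1 = -1 mod 107: 96 is a quadratic non-residue mod 107. As a residue in [0, p-1] the value is 106.
96^53 mod 107 = 106

106


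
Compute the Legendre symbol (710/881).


p = 881 is prime, so compute (710/881) with the reciprocity algorithm (Jacobi-symbol steps: pull out 2s via (2/n), flip via reciprocity, reduce):
  pull out 2: (2/881) = +1  (since 881 mod 8 = 1)
  reciprocity: (355/881) -> +(881/355)
  reduce: (171/355)
  reciprocity: (171/355) -> -(355/171)
  reduce: (13/171)
  reciprocity: (13/171) -> +(171/13)
  reduce: (2/13)
  pull out 2: (2/13) = -1  (since 13 mod 8 = 5)
  (1/13) = 1
Product of signs = 1
(710/881) = 1

1


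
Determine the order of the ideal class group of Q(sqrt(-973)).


K = Q(sqrt(-973)). d mod 4 = 3, so D = disc(K) = 4d = -3892
h(K) equals the number of primitive reduced positive-definite forms (a, b, c) = a*x^2 + b*x*y + c*y^2 with b^2 - 4ac = D,
where reduced means |b| <= a <= c, with b >= 0 whenever |b| = a or a = c, and primitive means gcd(a, b, c) = 1.
Reduced forces 3a^2 <= |D| = 3892, so 1 <= a <= 36; b must have the parity of D, and c = (b^2 - D)/(4a) must be an integer >= a.
Enumerate a = 1..36, b in [-a, a]:
  a=1: (1, 0, 973)  [1]
  a=2: (2, 2, 487)  [1]
  a=3..6: none
  a=7: (7, 0, 139)  [1]
  a=8..13: none
  a=14: (14, 14, 73)  [1]
  a=15..16: none
  a=17: (17, -16, 61), (17, 16, 61)  [2]
  a=18..22: none
  a=23: (23, -8, 43), (23, 8, 43)  [2]
  a=24..28: none
  a=29: (29, -20, 37), (29, 20, 37)  [2]
  a=30: none
  a=31: (31, -18, 34), (31, 18, 34)  [2]
  a=32..36: none
Total reduced forms: 1 + 1 + 1 + 1 + 2 + 2 + 2 + 2 = 12
h = 12

12


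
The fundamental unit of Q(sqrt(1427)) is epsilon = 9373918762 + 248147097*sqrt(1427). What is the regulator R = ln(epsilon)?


epsilon = 9373918762 + 248147097*sqrt(1427)
= 1.8748e+10
R = ln(1.8748e+10)
= 23.6543

23.6543


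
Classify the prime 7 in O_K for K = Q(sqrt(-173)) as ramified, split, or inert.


K = Q(sqrt(-173)). Since d mod 4 = 3, disc(K) = -692.
Check p | disc: -692 mod 7 = 1.
p does not divide disc. Compute Legendre symbol (d/p):
2^((7-1)/2) mod 7 = 1
(d/p) = 1, so p splits: (p) = P*P' with e=1, f=1, g=2.
Therefore p is split.

split


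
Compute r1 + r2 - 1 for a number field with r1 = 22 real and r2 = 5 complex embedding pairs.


By Dirichlet's unit theorem:
rank = r1 + r2 - 1
= 22 + 5 - 1
= 26

26


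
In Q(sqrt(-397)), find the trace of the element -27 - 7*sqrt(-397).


Tr(a + b*sqrt(d)) = (a + b*sqrt(d)) + (a - b*sqrt(d)) = 2a
= 2 * (-27)
= -54

-54


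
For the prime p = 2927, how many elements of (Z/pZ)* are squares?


For prime p, the number of non-zero quadratic residues is (p-1)/2.
= (2927-1)/2
= 1463

1463


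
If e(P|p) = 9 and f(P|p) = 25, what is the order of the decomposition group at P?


|D_P| = e * f
= 9 * 25
= 225

225


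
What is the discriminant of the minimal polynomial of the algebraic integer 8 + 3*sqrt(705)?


The element 8 + 3*sqrt(705) has minimal polynomial:
x^2 - 16*x - 6281
Discriminant = (-16)^2 - 4*(-6281)
= 256 + 25124
= 25380

25380


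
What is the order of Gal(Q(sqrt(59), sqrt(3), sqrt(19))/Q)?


The 3 square roots of distinct primes are multiplicatively independent over Q,
so [K:Q] = 2^3 and Gal(K/Q) is isomorphic to (Z/2Z)^3.
|Gal| = 2^3 = 8

8


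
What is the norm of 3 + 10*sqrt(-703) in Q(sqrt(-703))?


N(a + b*sqrt(d)) = a^2 - d*b^2
= (3)^2 - (-703)*(10)^2
= 9 + 70300
= 70309

70309


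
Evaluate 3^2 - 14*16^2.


x^2 - d*y^2
= 3^2 - 14*16^2
= 9 - 3584
= -3575

-3575


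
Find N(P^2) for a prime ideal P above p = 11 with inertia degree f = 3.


N(P^a) = p^(a*f)
= 11^(2*3)
= 11^6
= 1771561

1771561


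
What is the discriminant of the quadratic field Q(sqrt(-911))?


For K = Q(sqrt(d)) with d squarefree: disc(K) = d if d = 1 mod 4, and disc(K) = 4d if d = 2 or 3 mod 4.
Here d = -911, and d mod 4 = 1.
d = 1 mod 4 (O_K = Z[(1+sqrt(d))/2]), so disc(K) = d = -911

-911


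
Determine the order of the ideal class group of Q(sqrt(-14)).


K = Q(sqrt(-14)). d mod 4 = 2, so D = disc(K) = 4d = -56
h(K) equals the number of primitive reduced positive-definite forms (a, b, c) = a*x^2 + b*x*y + c*y^2 with b^2 - 4ac = D,
where reduced means |b| <= a <= c, with b >= 0 whenever |b| = a or a = c, and primitive means gcd(a, b, c) = 1.
Reduced forces 3a^2 <= |D| = 56, so 1 <= a <= 4; b must have the parity of D, and c = (b^2 - D)/(4a) must be an integer >= a.
Enumerate a = 1..4, b in [-a, a]:
  a=1: (1, 0, 14)  [1]
  a=2: (2, 0, 7)  [1]
  a=3: (3, -2, 5), (3, 2, 5)  [2]
  a=4: none
Total reduced forms: 1 + 1 + 2 = 4
h = 4

4


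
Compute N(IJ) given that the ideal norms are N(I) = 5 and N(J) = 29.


N(IJ) = N(I) * N(J)
= 5 * 29
= 145

145


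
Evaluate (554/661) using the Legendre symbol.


p = 661 is prime, so compute (554/661) with the reciprocity algorithm (Jacobi-symbol steps: pull out 2s via (2/n), flip via reciprocity, reduce):
  pull out 2: (2/661) = -1  (since 661 mod 8 = 5)
  reciprocity: (277/661) -> +(661/277)
  reduce: (107/277)
  reciprocity: (107/277) -> +(277/107)
  reduce: (63/107)
  reciprocity: (63/107) -> -(107/63)
  reduce: (44/63)
  pull out 2: (2/63) = +1  (since 63 mod 8 = 7)
  pull out 2: (2/63) = +1  (since 63 mod 8 = 7)
  reciprocity: (11/63) -> -(63/11)
  reduce: (8/11)
  pull out 2: (2/11) = -1  (since 11 mod 8 = 3)
  pull out 2: (2/11) = -1  (since 11 mod 8 = 3)
  pull out 2: (2/11) = -1  (since 11 mod 8 = 3)
  (1/11) = 1
Product of signs = 1
(554/661) = 1

1


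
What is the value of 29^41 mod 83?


p = 83 is prime and the exponent is (p-1)/2 = 41, so by Euler's criterion 29^41 = (29/83) = +1 or -1 mod 83.
Compute by square-and-multiply:
  41 = 32 + 8 + 1 (binary 101001)
  Repeated squaring mod 83: 29^1 = 29, 29^2 = 11, 29^4 = 38, 29^8 = 33, 29^16 = 10, 29^32 = 17
  29^41 = 29^32 * 29^8 * 29^1 = 17 * 33 * 29 mod 83
    17 * 33 = 561 = 63 mod 83
    63 * 29 = 1827 = 1 mod 83
  29^41 = 1 mod 83
Result 1: 29 is a quadratic residue mod 83.
29^41 mod 83 = 1

1


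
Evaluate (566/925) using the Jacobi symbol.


Compute (566/925) via quadratic reciprocity:
  pull out 2: (2/925) = -1  (since 925 mod 8 = 5)
  reciprocity: (283/925) -> +(925/283)
  reduce: (76/283)
  pull out 2: (2/283) = -1  (since 283 mod 8 = 3)
  pull out 2: (2/283) = -1  (since 283 mod 8 = 3)
  reciprocity: (19/283) -> -(283/19)
  reduce: (17/19)
  reciprocity: (17/19) -> +(19/17)
  reduce: (2/17)
  pull out 2: (2/17) = +1  (since 17 mod 8 = 1)
  (1/17) = 1
Product of signs = 1

1


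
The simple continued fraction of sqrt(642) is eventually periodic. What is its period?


Run the CF algorithm for sqrt(642).
a_0 = floor(sqrt(642)) = 25; set m_0=0, q_0=1.
Recurrence: m' = q*a - m,  q' = (d - m'^2)/q,  a' = floor((a_0 + m')/q').
  step 1: m=25, q=17, a=2
  step 2: m=9, q=33, a=1
  step 3: m=24, q=2, a=24
  step 4: m=24, q=33, a=1
  step 5: m=9, q=17, a=2
  step 6: m=25, q=1, a=50
a_6 = 2*a_0 = 50, so the period closes here.
sqrt(642) = [25; 2, 1, 24, 1, 2, 50]
Period length = 6

6


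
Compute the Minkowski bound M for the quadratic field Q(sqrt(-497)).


d = -497, d mod 4 = 3, so disc(K) = 4d = -1988; |disc(K)| = 1988
Imaginary quadratic field, so n = 2, s = r2 = 1, r1 = 0
M = (n!/n^n) * (4/pi)^s * sqrt(|disc(K)|) = (2!/2^2) * (4/pi)^1 * sqrt(1988)
= 0.5 * 1.273240 * 44.586994
= 28.3850

28.3850


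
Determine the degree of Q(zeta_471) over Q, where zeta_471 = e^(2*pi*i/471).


The degree equals Euler's totient phi(471).
471 = 3 * 157
phi(471) = 312

312


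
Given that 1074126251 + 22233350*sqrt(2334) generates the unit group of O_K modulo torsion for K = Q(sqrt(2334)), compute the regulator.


epsilon = 1074126251 + 22233350*sqrt(2334)
= 2.1483e+09
R = ln(2.1483e+09)
= 21.4879

21.4879


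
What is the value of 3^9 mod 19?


p = 19 is prime and the exponent is (p-1)/2 = 9, so by Euler's criterion 3^9 = (3/19) = +1 or -1 mod 19.
Compute by square-and-multiply:
  9 = 8 + 1 (binary 1001)
  Repeated squaring mod 19: 3^1 = 3, 3^2 = 9, 3^4 = 5, 3^8 = 6
  3^9 = 3^8 * 3^1 = 6 * 3 mod 19
    6 * 3 = 18 = 18 mod 19
  3^9 = 18 mod 19
Result 18 = p - 1 = -1 mod 19: 3 is a quadratic non-residue mod 19. As a residue in [0, p-1] the value is 18.
3^9 mod 19 = 18

18


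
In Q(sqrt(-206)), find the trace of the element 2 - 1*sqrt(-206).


Tr(a + b*sqrt(d)) = (a + b*sqrt(d)) + (a - b*sqrt(d)) = 2a
= 2 * (2)
= 4

4


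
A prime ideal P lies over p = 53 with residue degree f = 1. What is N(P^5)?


N(P^a) = p^(a*f)
= 53^(5*1)
= 53^5
= 418195493

418195493


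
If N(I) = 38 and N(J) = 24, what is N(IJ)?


N(IJ) = N(I) * N(J)
= 38 * 24
= 912

912


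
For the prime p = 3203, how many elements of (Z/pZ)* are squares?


For prime p, the number of non-zero quadratic residues is (p-1)/2.
= (3203-1)/2
= 1601

1601


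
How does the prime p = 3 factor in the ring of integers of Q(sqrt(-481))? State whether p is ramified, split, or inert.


K = Q(sqrt(-481)). Since d mod 4 = 3, disc(K) = -1924.
Check p | disc: -1924 mod 3 = 2.
p does not divide disc. Compute Legendre symbol (d/p):
2^((3-1)/2) mod 3 = -1
(d/p) = -1, so p is inert: (p) stays prime with e=1, f=2, g=1.
Therefore p is inert.

inert


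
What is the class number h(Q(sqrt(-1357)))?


K = Q(sqrt(-1357)). d mod 4 = 3, so D = disc(K) = 4d = -5428
h(K) equals the number of primitive reduced positive-definite forms (a, b, c) = a*x^2 + b*x*y + c*y^2 with b^2 - 4ac = D,
where reduced means |b| <= a <= c, with b >= 0 whenever |b| = a or a = c, and primitive means gcd(a, b, c) = 1.
Reduced forces 3a^2 <= |D| = 5428, so 1 <= a <= 42; b must have the parity of D, and c = (b^2 - D)/(4a) must be an integer >= a.
Enumerate a = 1..42, b in [-a, a]:
  a=1: (1, 0, 1357)  [1]
  a=2: (2, 2, 679)  [1]
  a=3..6: none
  a=7: (7, -2, 194), (7, 2, 194)  [2]
  a=8..13: none
  a=14: (14, -2, 97), (14, 2, 97)  [2]
  a=15..18: none
  a=19: (19, -14, 74), (19, 14, 74)  [2]
  a=20..22: none
  a=23: (23, 0, 59)  [1]
  a=24..28: none
  a=29: (29, -16, 49), (29, 16, 49)  [2]
  a=30: none
  a=31: (31, -20, 47), (31, 20, 47)  [2]
  a=32..36: none
  a=37: (37, -14, 38), (37, 14, 38)  [2]
  a=38..40: none
  a=41: (41, 36, 41)  [1]
  a=42: none
Total reduced forms: 1 + 1 + 2 + 2 + 2 + 1 + 2 + 2 + 2 + 1 = 16
h = 16

16


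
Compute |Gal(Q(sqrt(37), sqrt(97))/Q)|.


The 2 square roots of distinct primes are multiplicatively independent over Q,
so [K:Q] = 2^2 and Gal(K/Q) is isomorphic to (Z/2Z)^2.
|Gal| = 2^2 = 4

4


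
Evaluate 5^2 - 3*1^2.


x^2 - d*y^2
= 5^2 - 3*1^2
= 25 - 3
= 22

22


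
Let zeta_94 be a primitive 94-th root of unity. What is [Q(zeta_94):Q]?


The degree equals Euler's totient phi(94).
94 = 2 * 47
phi(94) = 46

46


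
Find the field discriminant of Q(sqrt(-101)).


For K = Q(sqrt(d)) with d squarefree: disc(K) = d if d = 1 mod 4, and disc(K) = 4d if d = 2 or 3 mod 4.
Here d = -101, and d mod 4 = 3.
d = 3 mod 4, not 1 (O_K = Z[sqrt(d)]), so disc(K) = 4d = 4 * (-101) = -404

-404


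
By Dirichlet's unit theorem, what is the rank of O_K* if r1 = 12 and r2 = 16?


By Dirichlet's unit theorem:
rank = r1 + r2 - 1
= 12 + 16 - 1
= 27

27


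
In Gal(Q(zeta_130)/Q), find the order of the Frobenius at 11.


The Frobenius at p in Gal(Q(zeta_n)/Q) = (Z/nZ)* is the class of p, so its order is ord_130(11), the smallest k >= 1 with 11^k = 1 mod 130.
n = 130 = 2 * 5 * 13, phi(130) = 48; the order divides phi(n).
Divisors of 48: 1, 2, 3, 4, 6, 8, 12, 16, 24, 48
Repeated squaring mod 130: 11^1 = 11, 11^2 = 121, 11^4 = 81, 11^8 = 61, 11^16 = 81, 11^32 = 61
Test divisors in increasing order:
  k=1: 11^1 = 11 mod 130
  k=2: 11^2 = 121 mod 130
  k=3: 11^3 = 121 * 11 = 31 mod 130
  k=4: 11^4 = 81 mod 130
  k=6: 11^6 = 81 * 121 = 51 mod 130
  k=8: 11^8 = 61 mod 130
  k=12: 11^12 = 61 * 81 = 1 mod 130  <- first divisor giving 1
Order = 12

12


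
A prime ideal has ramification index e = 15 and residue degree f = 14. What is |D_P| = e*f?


|D_P| = e * f
= 15 * 14
= 210

210


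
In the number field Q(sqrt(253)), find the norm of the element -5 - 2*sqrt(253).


N(a + b*sqrt(d)) = a^2 - d*b^2
= (-5)^2 - (253)*(-2)^2
= 25 - 1012
= -987

-987


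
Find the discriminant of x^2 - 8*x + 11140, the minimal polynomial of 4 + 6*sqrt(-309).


The element 4 + 6*sqrt(-309) has minimal polynomial:
x^2 - 8*x + 11140
Discriminant = (-8)^2 - 4*(11140)
= 64 - 44560
= -44496

-44496


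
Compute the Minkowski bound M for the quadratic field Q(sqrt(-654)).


d = -654, d mod 4 = 2, so disc(K) = 4d = -2616; |disc(K)| = 2616
Imaginary quadratic field, so n = 2, s = r2 = 1, r1 = 0
M = (n!/n^n) * (4/pi)^s * sqrt(|disc(K)|) = (2!/2^2) * (4/pi)^1 * sqrt(2616)
= 0.5 * 1.273240 * 51.146847
= 32.5611

32.5611


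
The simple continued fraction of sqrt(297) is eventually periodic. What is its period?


Run the CF algorithm for sqrt(297).
a_0 = floor(sqrt(297)) = 17; set m_0=0, q_0=1.
Recurrence: m' = q*a - m,  q' = (d - m'^2)/q,  a' = floor((a_0 + m')/q').
  step 1: m=17, q=8, a=4
  step 2: m=15, q=9, a=3
  step 3: m=12, q=17, a=1
  step 4: m=5, q=16, a=1
  step 5: m=11, q=11, a=2
  step 6: m=11, q=16, a=1
  step 7: m=5, q=17, a=1
  step 8: m=12, q=9, a=3
  step 9: m=15, q=8, a=4
  step 10: m=17, q=1, a=34
a_10 = 2*a_0 = 34, so the period closes here.
sqrt(297) = [17; 4, 3, 1, 1, 2, 1, 1, 3, 4, 34]
Period length = 10

10


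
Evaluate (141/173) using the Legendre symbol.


p = 173 is prime, so compute (141/173) with the reciprocity algorithm (Jacobi-symbol steps: pull out 2s via (2/n), flip via reciprocity, reduce):
  reciprocity: (141/173) -> +(173/141)
  reduce: (32/141)
  pull out 2: (2/141) = -1  (since 141 mod 8 = 5)
  pull out 2: (2/141) = -1  (since 141 mod 8 = 5)
  pull out 2: (2/141) = -1  (since 141 mod 8 = 5)
  pull out 2: (2/141) = -1  (since 141 mod 8 = 5)
  pull out 2: (2/141) = -1  (since 141 mod 8 = 5)
  (1/141) = 1
Product of signs = -1
(141/173) = -1

-1


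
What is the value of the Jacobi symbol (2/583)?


Compute (2/583) via quadratic reciprocity:
  pull out 2: (2/583) = +1  (since 583 mod 8 = 7)
  (1/583) = 1
Product of signs = 1

1


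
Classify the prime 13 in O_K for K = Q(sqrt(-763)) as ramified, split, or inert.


K = Q(sqrt(-763)). Since d mod 4 = 1, disc(K) = -763.
Check p | disc: -763 mod 13 = 4.
p does not divide disc. Compute Legendre symbol (d/p):
4^((13-1)/2) mod 13 = 1
(d/p) = 1, so p splits: (p) = P*P' with e=1, f=1, g=2.
Therefore p is split.

split


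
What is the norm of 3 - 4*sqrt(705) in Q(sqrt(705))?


N(a + b*sqrt(d)) = a^2 - d*b^2
= (3)^2 - (705)*(-4)^2
= 9 - 11280
= -11271

-11271


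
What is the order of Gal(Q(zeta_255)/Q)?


|Gal(Q(zeta_255)/Q)| = phi(255)
= 128

128


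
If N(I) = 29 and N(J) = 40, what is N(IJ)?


N(IJ) = N(I) * N(J)
= 29 * 40
= 1160

1160


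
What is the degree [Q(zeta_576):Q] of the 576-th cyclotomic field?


The degree equals Euler's totient phi(576).
576 = 2^6 * 3^2
phi(576) = 192

192


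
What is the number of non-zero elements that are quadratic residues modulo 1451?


For prime p, the number of non-zero quadratic residues is (p-1)/2.
= (1451-1)/2
= 725

725


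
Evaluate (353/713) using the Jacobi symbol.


Compute (353/713) via quadratic reciprocity:
  reciprocity: (353/713) -> +(713/353)
  reduce: (7/353)
  reciprocity: (7/353) -> +(353/7)
  reduce: (3/7)
  reciprocity: (3/7) -> -(7/3)
  reduce: (1/3)
  (1/3) = 1
Product of signs = -1

-1


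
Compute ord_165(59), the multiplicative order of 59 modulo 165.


We want ord_165(59), the smallest k >= 1 with 59^k = 1 mod 165.
n = 165 = 3 * 5 * 11, phi(165) = 80; the order divides phi(n).
Divisors of 80: 1, 2, 4, 5, 8, 10, 16, 20, 40, 80
Repeated squaring mod 165: 59^1 = 59, 59^2 = 16, 59^4 = 91, 59^8 = 31, 59^16 = 136, 59^32 = 16, 59^64 = 91
Test divisors in increasing order:
  k=1: 59^1 = 59 mod 165
  k=2: 59^2 = 16 mod 165
  k=4: 59^4 = 91 mod 165
  k=5: 59^5 = 91 * 59 = 89 mod 165
  k=8: 59^8 = 31 mod 165
  k=10: 59^10 = 31 * 16 = 1 mod 165  <- first divisor giving 1
Order = 10

10


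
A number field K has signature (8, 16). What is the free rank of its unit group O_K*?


By Dirichlet's unit theorem:
rank = r1 + r2 - 1
= 8 + 16 - 1
= 23

23


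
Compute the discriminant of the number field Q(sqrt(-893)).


For K = Q(sqrt(d)) with d squarefree: disc(K) = d if d = 1 mod 4, and disc(K) = 4d if d = 2 or 3 mod 4.
Here d = -893, and d mod 4 = 3.
d = 3 mod 4, not 1 (O_K = Z[sqrt(d)]), so disc(K) = 4d = 4 * (-893) = -3572

-3572


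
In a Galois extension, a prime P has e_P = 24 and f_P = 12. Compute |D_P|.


|D_P| = e * f
= 24 * 12
= 288

288


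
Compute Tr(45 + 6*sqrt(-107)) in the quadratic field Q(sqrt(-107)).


Tr(a + b*sqrt(d)) = (a + b*sqrt(d)) + (a - b*sqrt(d)) = 2a
= 2 * (45)
= 90

90


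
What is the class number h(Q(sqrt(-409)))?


K = Q(sqrt(-409)). d mod 4 = 3, so D = disc(K) = 4d = -1636
h(K) equals the number of primitive reduced positive-definite forms (a, b, c) = a*x^2 + b*x*y + c*y^2 with b^2 - 4ac = D,
where reduced means |b| <= a <= c, with b >= 0 whenever |b| = a or a = c, and primitive means gcd(a, b, c) = 1.
Reduced forces 3a^2 <= |D| = 1636, so 1 <= a <= 23; b must have the parity of D, and c = (b^2 - D)/(4a) must be an integer >= a.
Enumerate a = 1..23, b in [-a, a]:
  a=1: (1, 0, 409)  [1]
  a=2: (2, 2, 205)  [1]
  a=3..4: none
  a=5: (5, -2, 82), (5, 2, 82)  [2]
  a=6: none
  a=7: (7, -4, 59), (7, 4, 59)  [2]
  a=8..9: none
  a=10: (10, -2, 41), (10, 2, 41)  [2]
  a=11: (11, -6, 38), (11, 6, 38)  [2]
  a=12..13: none
  a=14: (14, -10, 31), (14, 10, 31)  [2]
  a=15..16: none
  a=17: (17, -8, 25), (17, 8, 25)  [2]
  a=18: none
  a=19: (19, -6, 22), (19, 6, 22)  [2]
  a=20..23: none
Total reduced forms: 1 + 1 + 2 + 2 + 2 + 2 + 2 + 2 + 2 = 16
h = 16

16


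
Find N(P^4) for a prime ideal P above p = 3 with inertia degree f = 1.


N(P^a) = p^(a*f)
= 3^(4*1)
= 3^4
= 81

81


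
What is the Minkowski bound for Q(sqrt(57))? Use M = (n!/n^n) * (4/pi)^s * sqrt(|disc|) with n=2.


d = 57, d mod 4 = 1, so disc(K) = d = 57; |disc(K)| = 57
Real quadratic field, so n = 2, s = r2 = 0, r1 = 2
M = (n!/n^n) * (4/pi)^s * sqrt(|disc(K)|) = (2!/2^2) * (4/pi)^0 * sqrt(57)
= 0.5 * 1.000000 * 7.549834
= 3.7749

3.7749


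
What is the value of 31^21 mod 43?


p = 43 is prime and the exponent is (p-1)/2 = 21, so by Euler's criterion 31^21 = (31/43) = +1 or -1 mod 43.
Compute by square-and-multiply:
  21 = 16 + 4 + 1 (binary 10101)
  Repeated squaring mod 43: 31^1 = 31, 31^2 = 15, 31^4 = 10, 31^8 = 14, 31^16 = 24
  31^21 = 31^16 * 31^4 * 31^1 = 24 * 10 * 31 mod 43
    24 * 10 = 240 = 25 mod 43
    25 * 31 = 775 = 1 mod 43
  31^21 = 1 mod 43
Result 1: 31 is a quadratic residue mod 43.
31^21 mod 43 = 1

1


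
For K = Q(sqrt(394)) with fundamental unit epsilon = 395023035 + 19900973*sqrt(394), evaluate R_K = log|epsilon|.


epsilon = 395023035 + 19900973*sqrt(394)
= 7.9005e+08
R = ln(7.9005e+08)
= 20.4876

20.4876


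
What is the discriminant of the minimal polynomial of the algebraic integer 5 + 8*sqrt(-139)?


The element 5 + 8*sqrt(-139) has minimal polynomial:
x^2 - 10*x + 8921
Discriminant = (-10)^2 - 4*(8921)
= 100 - 35684
= -35584

-35584


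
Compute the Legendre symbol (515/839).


p = 839 is prime, so compute (515/839) with the reciprocity algorithm (Jacobi-symbol steps: pull out 2s via (2/n), flip via reciprocity, reduce):
  reciprocity: (515/839) -> -(839/515)
  reduce: (324/515)
  pull out 2: (2/515) = -1  (since 515 mod 8 = 3)
  pull out 2: (2/515) = -1  (since 515 mod 8 = 3)
  reciprocity: (81/515) -> +(515/81)
  reduce: (29/81)
  reciprocity: (29/81) -> +(81/29)
  reduce: (23/29)
  reciprocity: (23/29) -> +(29/23)
  reduce: (6/23)
  pull out 2: (2/23) = +1  (since 23 mod 8 = 7)
  reciprocity: (3/23) -> -(23/3)
  reduce: (2/3)
  pull out 2: (2/3) = -1  (since 3 mod 8 = 3)
  (1/3) = 1
Product of signs = -1
(515/839) = -1

-1


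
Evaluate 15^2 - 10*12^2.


x^2 - d*y^2
= 15^2 - 10*12^2
= 225 - 1440
= -1215

-1215


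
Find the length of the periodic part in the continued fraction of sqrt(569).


Run the CF algorithm for sqrt(569).
a_0 = floor(sqrt(569)) = 23; set m_0=0, q_0=1.
Recurrence: m' = q*a - m,  q' = (d - m'^2)/q,  a' = floor((a_0 + m')/q').
  step 1: m=23, q=40, a=1
  step 2: m=17, q=7, a=5
  step 3: m=18, q=35, a=1
  step 4: m=17, q=8, a=5
  step 5: m=23, q=5, a=9
  step 6: m=22, q=17, a=2
  step 7: m=12, q=25, a=1
  step 8: m=13, q=16, a=2
  step 9: m=19, q=13, a=3
  step 10: m=20, q=13, a=3
  step 11: m=19, q=16, a=2
  step 12: m=13, q=25, a=1
  step 13: m=12, q=17, a=2
  step 14: m=22, q=5, a=9
  step 15: m=23, q=8, a=5
  step 16: m=17, q=35, a=1
  step 17: m=18, q=7, a=5
  step 18: m=17, q=40, a=1
  step 19: m=23, q=1, a=46
a_19 = 2*a_0 = 46, so the period closes here.
sqrt(569) = [23; 1, 5, 1, 5, 9, 2, 1, 2, 3, 3, 2, 1, 2, 9, 5, 1, 5, 1, 46]
Period length = 19

19


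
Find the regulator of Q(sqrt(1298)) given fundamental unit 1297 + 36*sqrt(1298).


epsilon = 1297 + 36*sqrt(1298)
= 2593.9996
R = ln(2593.9996)
= 7.8610

7.8610


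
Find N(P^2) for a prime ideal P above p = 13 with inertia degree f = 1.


N(P^a) = p^(a*f)
= 13^(2*1)
= 13^2
= 169

169


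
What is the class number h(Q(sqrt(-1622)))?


K = Q(sqrt(-1622)). d mod 4 = 2, so D = disc(K) = 4d = -6488
h(K) equals the number of primitive reduced positive-definite forms (a, b, c) = a*x^2 + b*x*y + c*y^2 with b^2 - 4ac = D,
where reduced means |b| <= a <= c, with b >= 0 whenever |b| = a or a = c, and primitive means gcd(a, b, c) = 1.
Reduced forces 3a^2 <= |D| = 6488, so 1 <= a <= 46; b must have the parity of D, and c = (b^2 - D)/(4a) must be an integer >= a.
Enumerate a = 1..46, b in [-a, a]:
  a=1: (1, 0, 1622)  [1]
  a=2: (2, 0, 811)  [1]
  a=3: (3, -2, 541), (3, 2, 541)  [2]
  a=4..5: none
  a=6: (6, -4, 271), (6, 4, 271)  [2]
  a=7: (7, -6, 233), (7, 6, 233)  [2]
  a=8: none
  a=9: (9, -8, 182), (9, 8, 182)  [2]
  a=10..12: none
  a=13: (13, -8, 126), (13, 8, 126)  [2]
  a=14: (14, -8, 117), (14, 8, 117)  [2]
  a=15..17: none
  a=18: (18, -8, 91), (18, 8, 91)  [2]
  a=19..20: none
  a=21: (21, -20, 82), (21, -8, 78), (21, 8, 78), (21, 20, 82)  [4]
  a=22..25: none
  a=26: (26, -8, 63), (26, 8, 63)  [2]
  a=27: (27, -10, 61), (27, 10, 61)  [2]
  a=28..38: none
  a=39: (39, -34, 49), (39, -8, 42), (39, 8, 42), (39, 34, 49)  [4]
  a=40: none
  a=41: (41, -20, 42), (41, 20, 42)  [2]
  a=42..46: none
Total reduced forms: 1 + 1 + 2 + 2 + 2 + 2 + 2 + 2 + 2 + 4 + 2 + 2 + 4 + 2 = 30
h = 30

30


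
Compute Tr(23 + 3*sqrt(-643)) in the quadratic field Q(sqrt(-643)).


Tr(a + b*sqrt(d)) = (a + b*sqrt(d)) + (a - b*sqrt(d)) = 2a
= 2 * (23)
= 46

46


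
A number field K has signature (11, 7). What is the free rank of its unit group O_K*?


By Dirichlet's unit theorem:
rank = r1 + r2 - 1
= 11 + 7 - 1
= 17

17


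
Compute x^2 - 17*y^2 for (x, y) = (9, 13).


x^2 - d*y^2
= 9^2 - 17*13^2
= 81 - 2873
= -2792

-2792


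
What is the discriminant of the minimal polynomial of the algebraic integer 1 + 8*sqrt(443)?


The element 1 + 8*sqrt(443) has minimal polynomial:
x^2 - 2*x - 28351
Discriminant = (-2)^2 - 4*(-28351)
= 4 + 113404
= 113408

113408


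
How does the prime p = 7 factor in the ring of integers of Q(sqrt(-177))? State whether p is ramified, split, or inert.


K = Q(sqrt(-177)). Since d mod 4 = 3, disc(K) = -708.
Check p | disc: -708 mod 7 = 6.
p does not divide disc. Compute Legendre symbol (d/p):
5^((7-1)/2) mod 7 = -1
(d/p) = -1, so p is inert: (p) stays prime with e=1, f=2, g=1.
Therefore p is inert.

inert


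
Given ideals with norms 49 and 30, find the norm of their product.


N(IJ) = N(I) * N(J)
= 49 * 30
= 1470

1470


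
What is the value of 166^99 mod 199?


p = 199 is prime and the exponent is (p-1)/2 = 99, so by Euler's criterion 166^99 = (166/199) = +1 or -1 mod 199.
Compute by square-and-multiply:
  99 = 64 + 32 + 2 + 1 (binary 1100011)
  Repeated squaring mod 199: 166^1 = 166, 166^2 = 94, 166^4 = 80, 166^8 = 32, 166^16 = 29, 166^32 = 45, 166^64 = 35
  166^99 = 166^64 * 166^32 * 166^2 * 166^1 = 35 * 45 * 94 * 166 mod 199
    35 * 45 = 1575 = 182 mod 199
    182 * 94 = 17108 = 193 mod 199
    193 * 166 = 32038 = 198 mod 199
  166^99 = 198 mod 199
Result 198 = p - 1 = -1 mod 199: 166 is a quadratic non-residue mod 199. As a residue in [0, p-1] the value is 198.
166^99 mod 199 = 198

198


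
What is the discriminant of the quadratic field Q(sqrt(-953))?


For K = Q(sqrt(d)) with d squarefree: disc(K) = d if d = 1 mod 4, and disc(K) = 4d if d = 2 or 3 mod 4.
Here d = -953, and d mod 4 = 3.
d = 3 mod 4, not 1 (O_K = Z[sqrt(d)]), so disc(K) = 4d = 4 * (-953) = -3812

-3812


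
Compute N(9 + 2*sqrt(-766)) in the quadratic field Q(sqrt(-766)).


N(a + b*sqrt(d)) = a^2 - d*b^2
= (9)^2 - (-766)*(2)^2
= 81 + 3064
= 3145

3145


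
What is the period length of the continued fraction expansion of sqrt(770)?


Run the CF algorithm for sqrt(770).
a_0 = floor(sqrt(770)) = 27; set m_0=0, q_0=1.
Recurrence: m' = q*a - m,  q' = (d - m'^2)/q,  a' = floor((a_0 + m')/q').
  step 1: m=27, q=41, a=1
  step 2: m=14, q=14, a=2
  step 3: m=14, q=41, a=1
  step 4: m=27, q=1, a=54
a_4 = 2*a_0 = 54, so the period closes here.
sqrt(770) = [27; 1, 2, 1, 54]
Period length = 4

4


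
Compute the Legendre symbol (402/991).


p = 991 is prime, so compute (402/991) with the reciprocity algorithm (Jacobi-symbol steps: pull out 2s via (2/n), flip via reciprocity, reduce):
  pull out 2: (2/991) = +1  (since 991 mod 8 = 7)
  reciprocity: (201/991) -> +(991/201)
  reduce: (187/201)
  reciprocity: (187/201) -> +(201/187)
  reduce: (14/187)
  pull out 2: (2/187) = -1  (since 187 mod 8 = 3)
  reciprocity: (7/187) -> -(187/7)
  reduce: (5/7)
  reciprocity: (5/7) -> +(7/5)
  reduce: (2/5)
  pull out 2: (2/5) = -1  (since 5 mod 8 = 5)
  (1/5) = 1
Product of signs = -1
(402/991) = -1

-1


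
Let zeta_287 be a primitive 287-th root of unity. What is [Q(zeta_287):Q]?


The degree equals Euler's totient phi(287).
287 = 7 * 41
phi(287) = 240

240


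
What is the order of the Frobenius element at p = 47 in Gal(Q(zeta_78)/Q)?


The Frobenius at p in Gal(Q(zeta_n)/Q) = (Z/nZ)* is the class of p, so its order is ord_78(47), the smallest k >= 1 with 47^k = 1 mod 78.
n = 78 = 2 * 3 * 13, phi(78) = 24; the order divides phi(n).
Divisors of 24: 1, 2, 3, 4, 6, 8, 12, 24
Repeated squaring mod 78: 47^1 = 47, 47^2 = 25, 47^4 = 1, 47^8 = 1, 47^16 = 1
Test divisors in increasing order:
  k=1: 47^1 = 47 mod 78
  k=2: 47^2 = 25 mod 78
  k=3: 47^3 = 25 * 47 = 5 mod 78
  k=4: 47^4 = 1 mod 78  <- first divisor giving 1
Order = 4

4


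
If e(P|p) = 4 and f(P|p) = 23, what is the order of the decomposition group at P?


|D_P| = e * f
= 4 * 23
= 92

92


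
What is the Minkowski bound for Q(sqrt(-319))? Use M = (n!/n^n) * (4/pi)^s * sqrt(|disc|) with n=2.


d = -319, d mod 4 = 1, so disc(K) = d = -319; |disc(K)| = 319
Imaginary quadratic field, so n = 2, s = r2 = 1, r1 = 0
M = (n!/n^n) * (4/pi)^s * sqrt(|disc(K)|) = (2!/2^2) * (4/pi)^1 * sqrt(319)
= 0.5 * 1.273240 * 17.860571
= 11.3704

11.3704


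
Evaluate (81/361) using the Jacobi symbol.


Compute (81/361) via quadratic reciprocity:
  reciprocity: (81/361) -> +(361/81)
  reduce: (37/81)
  reciprocity: (37/81) -> +(81/37)
  reduce: (7/37)
  reciprocity: (7/37) -> +(37/7)
  reduce: (2/7)
  pull out 2: (2/7) = +1  (since 7 mod 8 = 7)
  (1/7) = 1
Product of signs = 1

1


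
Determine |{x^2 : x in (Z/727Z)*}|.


For prime p, the number of non-zero quadratic residues is (p-1)/2.
= (727-1)/2
= 363

363


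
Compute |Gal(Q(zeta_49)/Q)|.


|Gal(Q(zeta_49)/Q)| = phi(49)
= 42

42


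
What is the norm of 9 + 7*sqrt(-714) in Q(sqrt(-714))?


N(a + b*sqrt(d)) = a^2 - d*b^2
= (9)^2 - (-714)*(7)^2
= 81 + 34986
= 35067

35067


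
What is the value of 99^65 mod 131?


p = 131 is prime and the exponent is (p-1)/2 = 65, so by Euler's criterion 99^65 = (99/131) = +1 or -1 mod 131.
Compute by square-and-multiply:
  65 = 64 + 1 (binary 1000001)
  Repeated squaring mod 131: 99^1 = 99, 99^2 = 107, 99^4 = 52, 99^8 = 84, 99^16 = 113, 99^32 = 62, 99^64 = 45
  99^65 = 99^64 * 99^1 = 45 * 99 mod 131
    45 * 99 = 4455 = 1 mod 131
  99^65 = 1 mod 131
Result 1: 99 is a quadratic residue mod 131.
99^65 mod 131 = 1

1


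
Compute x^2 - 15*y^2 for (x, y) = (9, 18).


x^2 - d*y^2
= 9^2 - 15*18^2
= 81 - 4860
= -4779

-4779


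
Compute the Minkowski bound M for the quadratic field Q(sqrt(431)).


d = 431, d mod 4 = 3, so disc(K) = 4d = 1724; |disc(K)| = 1724
Real quadratic field, so n = 2, s = r2 = 0, r1 = 2
M = (n!/n^n) * (4/pi)^s * sqrt(|disc(K)|) = (2!/2^2) * (4/pi)^0 * sqrt(1724)
= 0.5 * 1.000000 * 41.521079
= 20.7605

20.7605


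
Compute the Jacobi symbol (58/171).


Compute (58/171) via quadratic reciprocity:
  pull out 2: (2/171) = -1  (since 171 mod 8 = 3)
  reciprocity: (29/171) -> +(171/29)
  reduce: (26/29)
  pull out 2: (2/29) = -1  (since 29 mod 8 = 5)
  reciprocity: (13/29) -> +(29/13)
  reduce: (3/13)
  reciprocity: (3/13) -> +(13/3)
  reduce: (1/3)
  (1/3) = 1
Product of signs = 1

1


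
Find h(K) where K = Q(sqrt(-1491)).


K = Q(sqrt(-1491)). d mod 4 = 1, so D = disc(K) = d = -1491
h(K) equals the number of primitive reduced positive-definite forms (a, b, c) = a*x^2 + b*x*y + c*y^2 with b^2 - 4ac = D,
where reduced means |b| <= a <= c, with b >= 0 whenever |b| = a or a = c, and primitive means gcd(a, b, c) = 1.
Reduced forces 3a^2 <= |D| = 1491, so 1 <= a <= 22; b must have the parity of D, and c = (b^2 - D)/(4a) must be an integer >= a.
Enumerate a = 1..22, b in [-a, a]:
  a=1: (1, 1, 373)  [1]
  a=2: none
  a=3: (3, 3, 125)  [1]
  a=4: none
  a=5: (5, -3, 75), (5, 3, 75)  [2]
  a=6: none
  a=7: (7, 7, 55)  [1]
  a=8..10: none
  a=11: (11, -7, 35), (11, 7, 35)  [2]
  a=12: none
  a=13: (13, -11, 31), (13, 11, 31)  [2]
  a=14: none
  a=15: (15, -3, 25), (15, 3, 25)  [2]
  a=16..20: none
  a=21: (21, 21, 23)  [1]
  a=22: none
Total reduced forms: 1 + 1 + 2 + 1 + 2 + 2 + 2 + 1 = 12
h = 12

12


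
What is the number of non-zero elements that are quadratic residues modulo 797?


For prime p, the number of non-zero quadratic residues is (p-1)/2.
= (797-1)/2
= 398

398


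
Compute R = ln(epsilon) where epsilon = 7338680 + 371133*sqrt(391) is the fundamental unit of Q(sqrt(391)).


epsilon = 7338680 + 371133*sqrt(391)
= 1.4677e+07
R = ln(1.4677e+07)
= 16.5018

16.5018


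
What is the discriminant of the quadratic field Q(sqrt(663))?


For K = Q(sqrt(d)) with d squarefree: disc(K) = d if d = 1 mod 4, and disc(K) = 4d if d = 2 or 3 mod 4.
Here d = 663, and d mod 4 = 3.
d = 3 mod 4, not 1 (O_K = Z[sqrt(d)]), so disc(K) = 4d = 4 * (663) = 2652

2652


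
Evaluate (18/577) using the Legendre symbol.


p = 577 is prime, so compute (18/577) with the reciprocity algorithm (Jacobi-symbol steps: pull out 2s via (2/n), flip via reciprocity, reduce):
  pull out 2: (2/577) = +1  (since 577 mod 8 = 1)
  reciprocity: (9/577) -> +(577/9)
  reduce: (1/9)
  (1/9) = 1
Product of signs = 1
(18/577) = 1

1
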